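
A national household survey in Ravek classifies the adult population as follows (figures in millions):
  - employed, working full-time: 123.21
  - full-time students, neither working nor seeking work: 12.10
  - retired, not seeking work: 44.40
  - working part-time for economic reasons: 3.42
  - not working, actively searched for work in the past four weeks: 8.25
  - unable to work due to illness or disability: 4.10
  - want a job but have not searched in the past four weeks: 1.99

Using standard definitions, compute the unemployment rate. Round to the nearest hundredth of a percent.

Unemployment rate ≈ 6.12%.

Employed = 123.21 + 3.42 = 126.63 million (anyone who worked, including part-time for economic reasons, counts as employed).
Unemployed = 8.25 million.
Labor force = 126.63 + 8.25 = 134.88 million.
Unemployment rate = 8.25 / 134.88 = 6.12%.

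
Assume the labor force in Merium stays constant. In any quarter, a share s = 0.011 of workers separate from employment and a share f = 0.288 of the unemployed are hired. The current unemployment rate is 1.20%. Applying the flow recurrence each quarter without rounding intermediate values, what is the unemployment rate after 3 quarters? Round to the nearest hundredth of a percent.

Unemployment rate after three quarters ≈ 2.83%.

With a fixed labor force, u_{t+1} = u_t + s·(1−u_t) − f·u_t = u_t·(1−s−f) + s.
Here 1−s−f = 0.701 and s = 0.011.
u_1 = 0.012000 × 0.701 + 0.011 = 0.019412.
u_2 = 0.019412 × 0.701 + 0.011 = 0.024608.
u_3 = 0.024608 × 0.701 + 0.011 = 0.028250.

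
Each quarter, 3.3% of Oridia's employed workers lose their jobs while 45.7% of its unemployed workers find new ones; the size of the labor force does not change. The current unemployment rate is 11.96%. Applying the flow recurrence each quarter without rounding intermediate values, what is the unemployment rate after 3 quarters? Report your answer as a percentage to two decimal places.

With a fixed labor force, u_{t+1} = u_t + s·(1−u_t) − f·u_t = u_t·(1−s−f) + s.
Here 1−s−f = 0.510 and s = 0.033.
u_1 = 0.119600 × 0.510 + 0.033 = 0.093996.
u_2 = 0.093996 × 0.510 + 0.033 = 0.080938.
u_3 = 0.080938 × 0.510 + 0.033 = 0.074278.

Unemployment rate after three quarters ≈ 7.43%.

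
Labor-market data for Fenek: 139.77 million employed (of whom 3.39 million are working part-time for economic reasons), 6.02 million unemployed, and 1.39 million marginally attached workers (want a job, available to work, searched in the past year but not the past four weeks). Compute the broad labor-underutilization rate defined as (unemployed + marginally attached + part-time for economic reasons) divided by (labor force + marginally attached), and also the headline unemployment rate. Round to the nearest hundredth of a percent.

Labor force = 139.77 + 6.02 = 145.79 million.
Numerator = 6.02 + 1.39 + 3.39 = 10.80 million.
Denominator = 145.79 + 1.39 = 147.18 million.
Broad rate = 10.80 / 147.18 = 7.34%.
Headline unemployment rate = 6.02 / 145.79 = 4.13%.

Broad underutilization rate ≈ 7.34%; headline unemployment rate ≈ 4.13%.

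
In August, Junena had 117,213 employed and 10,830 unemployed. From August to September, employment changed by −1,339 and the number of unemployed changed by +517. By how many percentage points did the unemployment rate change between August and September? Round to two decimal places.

The unemployment rate changed by +0.46 percentage points.

August: labor force = 117,213 + 10,830 = 128,043; u = 10,830/128,043 = 8.46%.
September: labor force = 115,874 + 11,347 = 127,221; u = 11,347/127,221 = 8.92%.
Change = 8.92% − 8.46% = +0.46 pp.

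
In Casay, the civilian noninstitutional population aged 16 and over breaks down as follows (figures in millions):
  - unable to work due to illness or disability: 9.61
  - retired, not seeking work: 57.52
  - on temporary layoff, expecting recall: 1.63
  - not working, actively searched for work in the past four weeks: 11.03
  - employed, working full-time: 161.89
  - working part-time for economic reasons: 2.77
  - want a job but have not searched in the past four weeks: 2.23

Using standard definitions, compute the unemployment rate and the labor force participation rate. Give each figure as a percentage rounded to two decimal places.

Unemployment rate ≈ 7.14%; labor force participation rate ≈ 71.88%.

Employed = 161.89 + 2.77 = 164.66 million (anyone who worked, including part-time for economic reasons, counts as employed).
Unemployed = 1.63 + 11.03 = 12.66 million (jobless and actively searching, or on temporary layoff).
Labor force = 164.66 + 12.66 = 177.32 million.
Not in labor force = 9.61 + 57.52 + 2.23 = 69.36 million (those not working and not actively searching are outside the labor force — including those who want a job but have given up searching).
Civilian working-age population = 177.32 + 69.36 = 246.68 million.
Unemployment rate = 12.66 / 177.32 = 7.14%.
Labor force participation rate = 177.32 / 246.68 = 71.88%.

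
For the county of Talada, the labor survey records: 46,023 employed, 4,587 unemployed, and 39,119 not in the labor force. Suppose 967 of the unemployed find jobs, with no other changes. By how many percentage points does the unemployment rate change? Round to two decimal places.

Initially, labor force = 46,023 + 4,587 = 50,610, so u = 4,587/50,610 = 9.06%.
After the change, unemployed falls and employed rises by 967; labor force unchanged → E = 46,990, U = 3,620, labor force = 50,610.
New unemployment rate = 3,620 / 50,610 = 7.15%.
Change = 7.15% − 9.06% = −1.91 percentage points.

The unemployment rate changes by −1.91 percentage points.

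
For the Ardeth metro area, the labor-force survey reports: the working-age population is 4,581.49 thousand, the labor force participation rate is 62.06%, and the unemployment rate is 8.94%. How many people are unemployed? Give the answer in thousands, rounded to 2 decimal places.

Labor force = 0.6206 × 4,581.49 = 2,843.27 thousand.
Unemployed = 0.0894 × 2,843.27 ≈ 254.19 thousand.

About 254.19 thousand are unemployed.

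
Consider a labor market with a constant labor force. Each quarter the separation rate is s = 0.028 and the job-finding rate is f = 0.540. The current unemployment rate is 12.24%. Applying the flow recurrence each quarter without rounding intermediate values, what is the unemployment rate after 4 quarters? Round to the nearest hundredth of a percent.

Unemployment rate after four quarters ≈ 5.18%.

With a fixed labor force, u_{t+1} = u_t + s·(1−u_t) − f·u_t = u_t·(1−s−f) + s.
Here 1−s−f = 0.432 and s = 0.028.
u_1 = 0.122400 × 0.432 + 0.028 = 0.080877.
u_2 = 0.080877 × 0.432 + 0.028 = 0.062939.
u_3 = 0.062939 × 0.432 + 0.028 = 0.055190.
u_4 = 0.055190 × 0.432 + 0.028 = 0.051842.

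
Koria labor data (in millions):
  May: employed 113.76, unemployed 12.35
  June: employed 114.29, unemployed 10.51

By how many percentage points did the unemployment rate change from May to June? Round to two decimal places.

The unemployment rate changed by −1.37 percentage points.

May: labor force = 113.76 + 12.35 = 126.11; u = 12.35/126.11 = 9.79%.
June: labor force = 114.29 + 10.51 = 124.80; u = 10.51/124.80 = 8.42%.
Change = 8.42% − 9.79% = −1.37 pp.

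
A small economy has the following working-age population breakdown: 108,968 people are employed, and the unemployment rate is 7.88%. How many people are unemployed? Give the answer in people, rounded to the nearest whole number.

About 9,321 are unemployed.

Let U be the number unemployed. The labor force is E + U, and U/(E+U) = 0.0788.
So U = 0.0788 × 108,968 / (1 − 0.0788) = 8586.68 / 0.9212 ≈ 9,321.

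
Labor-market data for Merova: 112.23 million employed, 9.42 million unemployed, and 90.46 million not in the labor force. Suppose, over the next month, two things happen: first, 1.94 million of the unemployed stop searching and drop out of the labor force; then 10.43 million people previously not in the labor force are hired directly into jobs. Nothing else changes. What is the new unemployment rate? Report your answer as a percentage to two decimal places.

Initially, labor force = 112.23 + 9.42 = 121.65 million, so u = 9.42/121.65 = 7.74%.
After the first change, unemployed and labor force both fall by 1.94 → E = 112.23, U = 7.48, labor force = 119.71 million.
After the second change, employed and labor force both rise by 10.43; unemployed unchanged → E = 122.66, U = 7.48, labor force = 130.14 million.
New unemployment rate = 7.48 / 130.14 = 5.75%.

New unemployment rate ≈ 5.75%.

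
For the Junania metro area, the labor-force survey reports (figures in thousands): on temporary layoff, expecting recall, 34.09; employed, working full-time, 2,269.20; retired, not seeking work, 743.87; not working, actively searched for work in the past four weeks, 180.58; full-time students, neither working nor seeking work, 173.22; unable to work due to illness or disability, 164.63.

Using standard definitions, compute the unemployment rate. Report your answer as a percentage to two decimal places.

Unemployment rate ≈ 8.64%.

Employed = 2,269.20 thousand.
Unemployed = 34.09 + 180.58 = 214.67 thousand (jobless and actively searching, or on temporary layoff).
Labor force = 2,269.20 + 214.67 = 2,483.87 thousand.
Unemployment rate = 214.67 / 2,483.87 = 8.64%.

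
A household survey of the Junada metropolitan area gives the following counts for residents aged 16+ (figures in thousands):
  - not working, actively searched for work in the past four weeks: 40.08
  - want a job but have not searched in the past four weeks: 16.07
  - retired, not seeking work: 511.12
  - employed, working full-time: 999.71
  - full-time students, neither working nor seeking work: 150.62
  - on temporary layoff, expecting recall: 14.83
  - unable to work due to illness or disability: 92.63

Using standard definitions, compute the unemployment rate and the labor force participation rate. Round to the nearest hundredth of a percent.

Unemployment rate ≈ 5.21%; labor force participation rate ≈ 57.79%.

Employed = 999.71 thousand.
Unemployed = 40.08 + 14.83 = 54.91 thousand (jobless and actively searching, or on temporary layoff).
Labor force = 999.71 + 54.91 = 1,054.62 thousand.
Not in labor force = 16.07 + 511.12 + 150.62 + 92.63 = 770.44 thousand (those not working and not actively searching are outside the labor force — including those who want a job but have given up searching).
Civilian working-age population = 1,054.62 + 770.44 = 1,825.06 thousand.
Unemployment rate = 54.91 / 1,054.62 = 5.21%.
Labor force participation rate = 1,054.62 / 1,825.06 = 57.79%.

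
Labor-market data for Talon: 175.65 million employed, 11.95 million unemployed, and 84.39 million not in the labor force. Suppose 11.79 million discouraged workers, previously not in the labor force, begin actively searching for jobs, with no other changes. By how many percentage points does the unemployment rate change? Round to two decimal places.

Initially, labor force = 175.65 + 11.95 = 187.60 million, so u = 11.95/187.60 = 6.37%.
After the change, unemployed and labor force both rise by 11.79 → E = 175.65, U = 23.74, labor force = 199.39 million.
New unemployment rate = 23.74 / 199.39 = 11.91%.
Change = 11.91% − 6.37% = +5.54 percentage points.

The unemployment rate changes by +5.54 percentage points.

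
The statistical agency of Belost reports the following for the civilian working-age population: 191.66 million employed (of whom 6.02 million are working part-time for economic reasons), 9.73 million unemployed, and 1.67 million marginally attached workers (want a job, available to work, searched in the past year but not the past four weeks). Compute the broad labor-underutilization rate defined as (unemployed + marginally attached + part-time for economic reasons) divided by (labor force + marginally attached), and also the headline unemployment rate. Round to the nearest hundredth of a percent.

Labor force = 191.66 + 9.73 = 201.39 million.
Numerator = 9.73 + 1.67 + 6.02 = 17.42 million.
Denominator = 201.39 + 1.67 = 203.06 million.
Broad rate = 17.42 / 203.06 = 8.58%.
Headline unemployment rate = 9.73 / 201.39 = 4.83%.

Broad underutilization rate ≈ 8.58%; headline unemployment rate ≈ 4.83%.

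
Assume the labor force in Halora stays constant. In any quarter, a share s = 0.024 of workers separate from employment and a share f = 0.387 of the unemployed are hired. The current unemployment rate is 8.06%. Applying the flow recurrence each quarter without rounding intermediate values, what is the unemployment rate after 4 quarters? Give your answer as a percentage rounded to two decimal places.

With a fixed labor force, u_{t+1} = u_t + s·(1−u_t) − f·u_t = u_t·(1−s−f) + s.
Here 1−s−f = 0.589 and s = 0.024.
u_1 = 0.080600 × 0.589 + 0.024 = 0.071473.
u_2 = 0.071473 × 0.589 + 0.024 = 0.066098.
u_3 = 0.066098 × 0.589 + 0.024 = 0.062932.
u_4 = 0.062932 × 0.589 + 0.024 = 0.061067.

Unemployment rate after four quarters ≈ 6.11%.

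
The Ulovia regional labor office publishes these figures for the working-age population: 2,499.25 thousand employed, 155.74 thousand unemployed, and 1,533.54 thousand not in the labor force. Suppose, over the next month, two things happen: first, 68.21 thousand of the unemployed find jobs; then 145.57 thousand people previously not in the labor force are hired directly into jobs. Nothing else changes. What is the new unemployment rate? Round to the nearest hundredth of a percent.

Initially, labor force = 2,499.25 + 155.74 = 2,654.99 thousand, so u = 155.74/2,654.99 = 5.87%.
After the first change, unemployed falls and employed rises by 68.21; labor force unchanged → E = 2,567.46, U = 87.53, labor force = 2,654.99 thousand.
After the second change, employed and labor force both rise by 145.57; unemployed unchanged → E = 2,713.03, U = 87.53, labor force = 2,800.56 thousand.
New unemployment rate = 87.53 / 2,800.56 = 3.13%.

New unemployment rate ≈ 3.13%.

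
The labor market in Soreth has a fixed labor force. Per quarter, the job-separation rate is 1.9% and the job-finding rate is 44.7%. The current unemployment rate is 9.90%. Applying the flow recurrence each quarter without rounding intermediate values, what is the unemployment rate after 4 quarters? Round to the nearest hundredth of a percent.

With a fixed labor force, u_{t+1} = u_t + s·(1−u_t) − f·u_t = u_t·(1−s−f) + s.
Here 1−s−f = 0.534 and s = 0.019.
u_1 = 0.099000 × 0.534 + 0.019 = 0.071866.
u_2 = 0.071866 × 0.534 + 0.019 = 0.057376.
u_3 = 0.057376 × 0.534 + 0.019 = 0.049639.
u_4 = 0.049639 × 0.534 + 0.019 = 0.045507.

Unemployment rate after four quarters ≈ 4.55%.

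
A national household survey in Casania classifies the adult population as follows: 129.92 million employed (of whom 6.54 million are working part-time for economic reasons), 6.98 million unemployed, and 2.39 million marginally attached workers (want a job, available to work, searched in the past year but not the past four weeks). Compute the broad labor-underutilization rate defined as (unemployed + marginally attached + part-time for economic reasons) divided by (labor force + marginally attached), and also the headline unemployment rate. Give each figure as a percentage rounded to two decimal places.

Broad underutilization rate ≈ 11.42%; headline unemployment rate ≈ 5.10%.

Labor force = 129.92 + 6.98 = 136.90 million.
Numerator = 6.98 + 2.39 + 6.54 = 15.91 million.
Denominator = 136.90 + 2.39 = 139.29 million.
Broad rate = 15.91 / 139.29 = 11.42%.
Headline unemployment rate = 6.98 / 136.90 = 5.10%.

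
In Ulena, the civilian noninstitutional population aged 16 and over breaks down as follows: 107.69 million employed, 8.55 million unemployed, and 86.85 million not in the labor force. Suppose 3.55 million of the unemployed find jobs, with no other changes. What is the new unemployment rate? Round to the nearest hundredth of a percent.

New unemployment rate ≈ 4.30%.

Initially, labor force = 107.69 + 8.55 = 116.24 million, so u = 8.55/116.24 = 7.36%.
After the change, unemployed falls and employed rises by 3.55; labor force unchanged → E = 111.24, U = 5.00, labor force = 116.24 million.
New unemployment rate = 5.00 / 116.24 = 4.30%.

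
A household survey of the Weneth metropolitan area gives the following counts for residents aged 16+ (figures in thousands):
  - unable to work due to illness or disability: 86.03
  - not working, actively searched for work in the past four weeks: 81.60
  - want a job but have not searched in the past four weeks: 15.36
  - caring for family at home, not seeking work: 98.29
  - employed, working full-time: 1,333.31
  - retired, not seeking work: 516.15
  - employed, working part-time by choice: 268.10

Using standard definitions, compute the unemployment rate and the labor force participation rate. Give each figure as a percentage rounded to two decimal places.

Employed = 1,333.31 + 268.10 = 1,601.41 thousand.
Unemployed = 81.60 thousand.
Labor force = 1,601.41 + 81.60 = 1,683.01 thousand.
Not in labor force = 86.03 + 15.36 + 98.29 + 516.15 = 715.83 thousand (those not working and not actively searching are outside the labor force — including those who want a job but have given up searching).
Civilian working-age population = 1,683.01 + 715.83 = 2,398.84 thousand.
Unemployment rate = 81.60 / 1,683.01 = 4.85%.
Labor force participation rate = 1,683.01 / 2,398.84 = 70.16%.

Unemployment rate ≈ 4.85%; labor force participation rate ≈ 70.16%.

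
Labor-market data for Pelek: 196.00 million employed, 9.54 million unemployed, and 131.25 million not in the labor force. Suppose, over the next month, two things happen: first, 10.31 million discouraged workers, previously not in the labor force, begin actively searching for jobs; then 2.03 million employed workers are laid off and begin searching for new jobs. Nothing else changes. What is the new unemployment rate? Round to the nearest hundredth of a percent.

New unemployment rate ≈ 10.14%.

Initially, labor force = 196.00 + 9.54 = 205.54 million, so u = 9.54/205.54 = 4.64%.
After the first change, unemployed and labor force both rise by 10.31 → E = 196.00, U = 19.85, labor force = 215.85 million.
After the second change, employed falls and unemployed rises by 2.03; labor force unchanged → E = 193.97, U = 21.88, labor force = 215.85 million.
New unemployment rate = 21.88 / 215.85 = 10.14%.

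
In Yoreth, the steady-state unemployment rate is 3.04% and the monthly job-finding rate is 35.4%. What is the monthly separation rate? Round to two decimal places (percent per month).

From u* = s/(s+f): s = u·f/(1−u).
s = 0.0304 × 35.4 / (1 − 0.0304) = 1.0762 / 0.9696 ≈ 1.11% per month.

Separation rate ≈ 1.11% per month.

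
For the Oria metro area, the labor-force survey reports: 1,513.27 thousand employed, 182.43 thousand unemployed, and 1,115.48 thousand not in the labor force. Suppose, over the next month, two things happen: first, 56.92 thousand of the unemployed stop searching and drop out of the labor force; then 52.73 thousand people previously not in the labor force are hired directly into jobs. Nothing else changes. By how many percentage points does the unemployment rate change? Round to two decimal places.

The unemployment rate changes by −3.34 percentage points.

Initially, labor force = 1,513.27 + 182.43 = 1,695.70 thousand, so u = 182.43/1,695.70 = 10.76%.
After the first change, unemployed and labor force both fall by 56.92 → E = 1,513.27, U = 125.51, labor force = 1,638.78 thousand.
After the second change, employed and labor force both rise by 52.73; unemployed unchanged → E = 1,566.00, U = 125.51, labor force = 1,691.51 thousand.
New unemployment rate = 125.51 / 1,691.51 = 7.42%.
Change = 7.42% − 10.76% = −3.34 percentage points.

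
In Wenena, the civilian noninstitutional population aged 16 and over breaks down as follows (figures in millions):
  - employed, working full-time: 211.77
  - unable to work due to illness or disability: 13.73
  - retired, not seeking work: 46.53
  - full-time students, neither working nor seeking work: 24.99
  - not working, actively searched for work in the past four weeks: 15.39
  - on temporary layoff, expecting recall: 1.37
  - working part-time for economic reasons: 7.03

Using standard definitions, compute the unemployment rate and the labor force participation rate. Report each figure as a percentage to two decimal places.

Employed = 211.77 + 7.03 = 218.80 million (anyone who worked, including part-time for economic reasons, counts as employed).
Unemployed = 15.39 + 1.37 = 16.76 million (jobless and actively searching, or on temporary layoff).
Labor force = 218.80 + 16.76 = 235.56 million.
Not in labor force = 13.73 + 46.53 + 24.99 = 85.25 million (those not working and not actively searching are outside the labor force).
Civilian working-age population = 235.56 + 85.25 = 320.81 million.
Unemployment rate = 16.76 / 235.56 = 7.11%.
Labor force participation rate = 235.56 / 320.81 = 73.43%.

Unemployment rate ≈ 7.11%; labor force participation rate ≈ 73.43%.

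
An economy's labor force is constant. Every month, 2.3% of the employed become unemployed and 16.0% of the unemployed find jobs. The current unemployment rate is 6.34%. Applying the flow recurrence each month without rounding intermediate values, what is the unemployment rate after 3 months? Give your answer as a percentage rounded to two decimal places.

With a fixed labor force, u_{t+1} = u_t + s·(1−u_t) − f·u_t = u_t·(1−s−f) + s.
Here 1−s−f = 0.817 and s = 0.023.
u_1 = 0.063400 × 0.817 + 0.023 = 0.074798.
u_2 = 0.074798 × 0.817 + 0.023 = 0.084110.
u_3 = 0.084110 × 0.817 + 0.023 = 0.091718.

Unemployment rate after three months ≈ 9.17%.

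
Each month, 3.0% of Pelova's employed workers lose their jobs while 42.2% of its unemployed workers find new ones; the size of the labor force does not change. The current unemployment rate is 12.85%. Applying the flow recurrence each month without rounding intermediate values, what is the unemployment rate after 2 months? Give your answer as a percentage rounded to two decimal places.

Unemployment rate after two months ≈ 8.50%.

With a fixed labor force, u_{t+1} = u_t + s·(1−u_t) − f·u_t = u_t·(1−s−f) + s.
Here 1−s−f = 0.548 and s = 0.030.
u_1 = 0.128500 × 0.548 + 0.030 = 0.100418.
u_2 = 0.100418 × 0.548 + 0.030 = 0.085029.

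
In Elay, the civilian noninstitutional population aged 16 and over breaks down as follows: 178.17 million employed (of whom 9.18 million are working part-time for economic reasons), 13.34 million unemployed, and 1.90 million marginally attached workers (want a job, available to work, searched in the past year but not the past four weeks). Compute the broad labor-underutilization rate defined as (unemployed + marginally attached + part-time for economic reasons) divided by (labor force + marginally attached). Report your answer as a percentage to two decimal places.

Broad underutilization rate ≈ 12.63%.

Labor force = 178.17 + 13.34 = 191.51 million.
Numerator = 13.34 + 1.90 + 9.18 = 24.42 million.
Denominator = 191.51 + 1.90 = 193.41 million.
Broad rate = 24.42 / 193.41 = 12.63%.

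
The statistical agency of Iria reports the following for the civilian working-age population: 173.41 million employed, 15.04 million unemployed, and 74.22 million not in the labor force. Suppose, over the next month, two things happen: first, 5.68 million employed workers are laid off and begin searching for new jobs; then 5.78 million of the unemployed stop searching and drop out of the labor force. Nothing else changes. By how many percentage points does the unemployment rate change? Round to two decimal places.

The unemployment rate changes by +0.20 percentage points.

Initially, labor force = 173.41 + 15.04 = 188.45 million, so u = 15.04/188.45 = 7.98%.
After the first change, employed falls and unemployed rises by 5.68; labor force unchanged → E = 167.73, U = 20.72, labor force = 188.45 million.
After the second change, unemployed and labor force both fall by 5.78 → E = 167.73, U = 14.94, labor force = 182.67 million.
New unemployment rate = 14.94 / 182.67 = 8.18%.
Change = 8.18% − 7.98% = +0.20 percentage points.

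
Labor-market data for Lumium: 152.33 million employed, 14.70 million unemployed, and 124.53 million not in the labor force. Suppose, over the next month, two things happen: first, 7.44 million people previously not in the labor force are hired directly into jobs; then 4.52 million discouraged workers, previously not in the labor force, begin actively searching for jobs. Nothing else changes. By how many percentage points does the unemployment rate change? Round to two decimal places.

The unemployment rate changes by +1.94 percentage points.

Initially, labor force = 152.33 + 14.70 = 167.03 million, so u = 14.70/167.03 = 8.80%.
After the first change, employed and labor force both rise by 7.44; unemployed unchanged → E = 159.77, U = 14.70, labor force = 174.47 million.
After the second change, unemployed and labor force both rise by 4.52 → E = 159.77, U = 19.22, labor force = 178.99 million.
New unemployment rate = 19.22 / 178.99 = 10.74%.
Change = 10.74% − 8.80% = +1.94 percentage points.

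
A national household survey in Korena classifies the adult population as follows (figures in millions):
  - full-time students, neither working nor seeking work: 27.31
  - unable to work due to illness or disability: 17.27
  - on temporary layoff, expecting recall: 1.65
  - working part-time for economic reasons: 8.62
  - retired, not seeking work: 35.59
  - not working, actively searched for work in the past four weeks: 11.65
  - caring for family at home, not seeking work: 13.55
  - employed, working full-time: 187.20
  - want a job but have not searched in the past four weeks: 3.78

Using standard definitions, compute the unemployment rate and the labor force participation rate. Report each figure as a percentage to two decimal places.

Unemployment rate ≈ 6.36%; labor force participation rate ≈ 68.20%.

Employed = 8.62 + 187.20 = 195.82 million (anyone who worked, including part-time for economic reasons, counts as employed).
Unemployed = 1.65 + 11.65 = 13.30 million (jobless and actively searching, or on temporary layoff).
Labor force = 195.82 + 13.30 = 209.12 million.
Not in labor force = 27.31 + 17.27 + 35.59 + 13.55 + 3.78 = 97.50 million (those not working and not actively searching are outside the labor force — including those who want a job but have given up searching).
Civilian working-age population = 209.12 + 97.50 = 306.62 million.
Unemployment rate = 13.30 / 209.12 = 6.36%.
Labor force participation rate = 209.12 / 306.62 = 68.20%.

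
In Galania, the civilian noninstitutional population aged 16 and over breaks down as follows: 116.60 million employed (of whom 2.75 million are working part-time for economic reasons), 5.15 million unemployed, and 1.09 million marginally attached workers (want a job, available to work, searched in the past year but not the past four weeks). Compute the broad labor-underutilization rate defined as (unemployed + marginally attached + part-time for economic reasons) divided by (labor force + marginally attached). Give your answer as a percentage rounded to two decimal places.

Labor force = 116.60 + 5.15 = 121.75 million.
Numerator = 5.15 + 1.09 + 2.75 = 8.99 million.
Denominator = 121.75 + 1.09 = 122.84 million.
Broad rate = 8.99 / 122.84 = 7.32%.

Broad underutilization rate ≈ 7.32%.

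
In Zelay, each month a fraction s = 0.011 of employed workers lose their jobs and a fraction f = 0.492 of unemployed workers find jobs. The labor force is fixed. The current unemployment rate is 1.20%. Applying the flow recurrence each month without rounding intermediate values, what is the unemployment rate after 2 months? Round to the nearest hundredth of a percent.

With a fixed labor force, u_{t+1} = u_t + s·(1−u_t) − f·u_t = u_t·(1−s−f) + s.
Here 1−s−f = 0.497 and s = 0.011.
u_1 = 0.012000 × 0.497 + 0.011 = 0.016964.
u_2 = 0.016964 × 0.497 + 0.011 = 0.019431.

Unemployment rate after two months ≈ 1.94%.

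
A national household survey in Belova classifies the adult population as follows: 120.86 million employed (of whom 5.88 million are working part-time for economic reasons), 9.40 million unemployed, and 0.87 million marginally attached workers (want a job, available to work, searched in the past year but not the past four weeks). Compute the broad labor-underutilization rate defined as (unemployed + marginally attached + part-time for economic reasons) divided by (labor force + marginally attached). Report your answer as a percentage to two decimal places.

Labor force = 120.86 + 9.40 = 130.26 million.
Numerator = 9.40 + 0.87 + 5.88 = 16.15 million.
Denominator = 130.26 + 0.87 = 131.13 million.
Broad rate = 16.15 / 131.13 = 12.32%.

Broad underutilization rate ≈ 12.32%.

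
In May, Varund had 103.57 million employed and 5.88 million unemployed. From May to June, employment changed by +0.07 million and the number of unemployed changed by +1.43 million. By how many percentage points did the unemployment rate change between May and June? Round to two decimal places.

The unemployment rate changed by +1.22 percentage points.

May: labor force = 103.57 + 5.88 = 109.45; u = 5.88/109.45 = 5.37%.
June: labor force = 103.64 + 7.31 = 110.95; u = 7.31/110.95 = 6.59%.
Change = 6.59% − 5.37% = +1.22 pp.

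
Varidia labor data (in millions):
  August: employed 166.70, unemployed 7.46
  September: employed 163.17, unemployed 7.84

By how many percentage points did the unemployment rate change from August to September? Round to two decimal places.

August: labor force = 166.70 + 7.46 = 174.16; u = 7.46/174.16 = 4.28%.
September: labor force = 163.17 + 7.84 = 171.01; u = 7.84/171.01 = 4.58%.
Change = 4.58% − 4.28% = +0.30 pp.

The unemployment rate changed by +0.30 percentage points.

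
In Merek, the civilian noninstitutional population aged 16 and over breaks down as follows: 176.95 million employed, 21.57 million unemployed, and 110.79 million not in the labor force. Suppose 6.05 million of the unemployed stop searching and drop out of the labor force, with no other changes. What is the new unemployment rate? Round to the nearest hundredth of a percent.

New unemployment rate ≈ 8.06%.

Initially, labor force = 176.95 + 21.57 = 198.52 million, so u = 21.57/198.52 = 10.87%.
After the change, unemployed and labor force both fall by 6.05 → E = 176.95, U = 15.52, labor force = 192.47 million.
New unemployment rate = 15.52 / 192.47 = 8.06%.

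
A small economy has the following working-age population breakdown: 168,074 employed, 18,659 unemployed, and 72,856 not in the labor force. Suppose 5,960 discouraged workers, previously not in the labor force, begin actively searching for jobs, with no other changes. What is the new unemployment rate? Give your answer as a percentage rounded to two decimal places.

New unemployment rate ≈ 12.78%.

Initially, labor force = 168,074 + 18,659 = 186,733, so u = 18,659/186,733 = 9.99%.
After the change, unemployed and labor force both rise by 5,960 → E = 168,074, U = 24,619, labor force = 192,693.
New unemployment rate = 24,619 / 192,693 = 12.78%.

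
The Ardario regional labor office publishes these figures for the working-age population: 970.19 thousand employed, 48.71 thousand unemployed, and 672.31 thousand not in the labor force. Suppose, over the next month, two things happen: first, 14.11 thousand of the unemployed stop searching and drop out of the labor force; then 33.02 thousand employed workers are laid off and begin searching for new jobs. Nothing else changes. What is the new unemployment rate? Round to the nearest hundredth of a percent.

Initially, labor force = 970.19 + 48.71 = 1,018.90 thousand, so u = 48.71/1,018.90 = 4.78%.
After the first change, unemployed and labor force both fall by 14.11 → E = 970.19, U = 34.60, labor force = 1,004.79 thousand.
After the second change, employed falls and unemployed rises by 33.02; labor force unchanged → E = 937.17, U = 67.62, labor force = 1,004.79 thousand.
New unemployment rate = 67.62 / 1,004.79 = 6.73%.

New unemployment rate ≈ 6.73%.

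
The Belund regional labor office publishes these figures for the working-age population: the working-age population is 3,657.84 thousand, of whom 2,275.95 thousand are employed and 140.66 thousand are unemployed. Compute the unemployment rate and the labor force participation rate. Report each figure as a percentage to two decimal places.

Unemployment rate ≈ 5.82%; labor force participation rate ≈ 66.07%.

Labor force = employed + unemployed = 2,275.95 + 140.66 = 2,416.61 thousand.
Unemployment rate = 140.66 / 2,416.61 = 5.82%.
Labor force participation rate = 2,416.61 / 3,657.84 = 66.07%.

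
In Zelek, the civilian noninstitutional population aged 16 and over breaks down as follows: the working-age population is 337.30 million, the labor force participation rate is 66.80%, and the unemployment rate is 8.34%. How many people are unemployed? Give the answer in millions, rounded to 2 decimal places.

Labor force = 0.6680 × 337.30 = 225.32 million.
Unemployed = 0.0834 × 225.32 ≈ 18.79 million.

About 18.79 million are unemployed.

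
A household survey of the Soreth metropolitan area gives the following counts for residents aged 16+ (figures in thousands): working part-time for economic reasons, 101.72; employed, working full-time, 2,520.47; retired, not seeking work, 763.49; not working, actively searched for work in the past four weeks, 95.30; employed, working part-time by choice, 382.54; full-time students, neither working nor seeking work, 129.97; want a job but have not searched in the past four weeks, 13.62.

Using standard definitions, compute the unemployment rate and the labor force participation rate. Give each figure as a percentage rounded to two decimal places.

Employed = 101.72 + 2,520.47 + 382.54 = 3,004.73 thousand (anyone who worked, including part-time for economic reasons, counts as employed).
Unemployed = 95.30 thousand.
Labor force = 3,004.73 + 95.30 = 3,100.03 thousand.
Not in labor force = 763.49 + 129.97 + 13.62 = 907.08 thousand (those not working and not actively searching are outside the labor force — including those who want a job but have given up searching).
Civilian working-age population = 3,100.03 + 907.08 = 4,007.11 thousand.
Unemployment rate = 95.30 / 3,100.03 = 3.07%.
Labor force participation rate = 3,100.03 / 4,007.11 = 77.36%.

Unemployment rate ≈ 3.07%; labor force participation rate ≈ 77.36%.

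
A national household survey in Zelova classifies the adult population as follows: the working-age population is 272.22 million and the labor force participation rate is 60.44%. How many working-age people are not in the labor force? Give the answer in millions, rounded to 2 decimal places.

About 107.69 million are not in the labor force.

Share not in the labor force = 1 − 0.6044 = 0.3956.
Not in labor force = 0.3956 × 272.22 ≈ 107.69 million.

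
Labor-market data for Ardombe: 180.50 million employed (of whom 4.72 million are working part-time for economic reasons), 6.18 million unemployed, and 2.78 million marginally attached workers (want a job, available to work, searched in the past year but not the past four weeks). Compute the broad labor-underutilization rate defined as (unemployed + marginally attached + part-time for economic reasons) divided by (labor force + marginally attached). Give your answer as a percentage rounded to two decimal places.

Labor force = 180.50 + 6.18 = 186.68 million.
Numerator = 6.18 + 2.78 + 4.72 = 13.68 million.
Denominator = 186.68 + 2.78 = 189.46 million.
Broad rate = 13.68 / 189.46 = 7.22%.

Broad underutilization rate ≈ 7.22%.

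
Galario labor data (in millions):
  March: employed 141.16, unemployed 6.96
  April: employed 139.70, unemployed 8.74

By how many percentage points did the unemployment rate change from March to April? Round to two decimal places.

March: labor force = 141.16 + 6.96 = 148.12; u = 6.96/148.12 = 4.70%.
April: labor force = 139.70 + 8.74 = 148.44; u = 8.74/148.44 = 5.89%.
Change = 5.89% − 4.70% = +1.19 pp.

The unemployment rate changed by +1.19 percentage points.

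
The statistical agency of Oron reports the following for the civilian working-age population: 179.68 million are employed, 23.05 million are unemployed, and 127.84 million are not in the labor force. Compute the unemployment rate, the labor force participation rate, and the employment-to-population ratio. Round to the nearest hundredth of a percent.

Unemployment rate ≈ 11.37%; labor force participation rate ≈ 61.33%; employment-population ratio ≈ 54.35%.

Labor force = employed + unemployed = 179.68 + 23.05 = 202.73 million.
Working-age population = 202.73 + 127.84 = 330.57 million.
Unemployment rate = 23.05 / 202.73 = 11.37%.
Labor force participation rate = 202.73 / 330.57 = 61.33%.
Employment-population ratio = 179.68 / 330.57 = 54.35%.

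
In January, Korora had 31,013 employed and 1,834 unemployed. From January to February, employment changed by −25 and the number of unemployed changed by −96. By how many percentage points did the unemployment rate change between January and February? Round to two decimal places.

The unemployment rate changed by −0.27 percentage points.

January: labor force = 31,013 + 1,834 = 32,847; u = 1,834/32,847 = 5.58%.
February: labor force = 30,988 + 1,738 = 32,726; u = 1,738/32,726 = 5.31%.
Change = 5.31% − 5.58% = −0.27 pp.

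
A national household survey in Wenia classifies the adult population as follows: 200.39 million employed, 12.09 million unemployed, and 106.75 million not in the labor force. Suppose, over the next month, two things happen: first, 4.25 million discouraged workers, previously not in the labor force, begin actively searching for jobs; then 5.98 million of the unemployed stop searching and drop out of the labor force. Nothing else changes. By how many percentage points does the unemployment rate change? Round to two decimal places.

Initially, labor force = 200.39 + 12.09 = 212.48 million, so u = 12.09/212.48 = 5.69%.
After the first change, unemployed and labor force both rise by 4.25 → E = 200.39, U = 16.34, labor force = 216.73 million.
After the second change, unemployed and labor force both fall by 5.98 → E = 200.39, U = 10.36, labor force = 210.75 million.
New unemployment rate = 10.36 / 210.75 = 4.92%.
Change = 4.92% − 5.69% = −0.77 percentage points.

The unemployment rate changes by −0.77 percentage points.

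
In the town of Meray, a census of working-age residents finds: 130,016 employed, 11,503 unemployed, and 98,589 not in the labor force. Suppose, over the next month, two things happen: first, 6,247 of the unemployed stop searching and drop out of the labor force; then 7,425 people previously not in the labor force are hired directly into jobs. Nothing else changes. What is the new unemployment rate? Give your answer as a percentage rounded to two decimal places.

New unemployment rate ≈ 3.68%.

Initially, labor force = 130,016 + 11,503 = 141,519, so u = 11,503/141,519 = 8.13%.
After the first change, unemployed and labor force both fall by 6,247 → E = 130,016, U = 5,256, labor force = 135,272.
After the second change, employed and labor force both rise by 7,425; unemployed unchanged → E = 137,441, U = 5,256, labor force = 142,697.
New unemployment rate = 5,256 / 142,697 = 3.68%.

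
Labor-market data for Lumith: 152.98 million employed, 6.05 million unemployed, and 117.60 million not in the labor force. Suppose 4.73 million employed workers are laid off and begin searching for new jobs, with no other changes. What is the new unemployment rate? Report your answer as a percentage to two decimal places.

Initially, labor force = 152.98 + 6.05 = 159.03 million, so u = 6.05/159.03 = 3.80%.
After the change, employed falls and unemployed rises by 4.73; labor force unchanged → E = 148.25, U = 10.78, labor force = 159.03 million.
New unemployment rate = 10.78 / 159.03 = 6.78%.

New unemployment rate ≈ 6.78%.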